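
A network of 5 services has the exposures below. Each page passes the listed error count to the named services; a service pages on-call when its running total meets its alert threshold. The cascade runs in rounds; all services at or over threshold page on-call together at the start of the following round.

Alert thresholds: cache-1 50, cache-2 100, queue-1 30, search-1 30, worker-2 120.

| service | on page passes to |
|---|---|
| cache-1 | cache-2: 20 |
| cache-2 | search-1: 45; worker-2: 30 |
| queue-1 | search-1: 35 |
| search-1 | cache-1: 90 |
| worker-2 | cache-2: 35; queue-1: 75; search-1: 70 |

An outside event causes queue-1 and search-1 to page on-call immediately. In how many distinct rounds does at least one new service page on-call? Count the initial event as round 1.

Round 1 — queue-1, search-1 page on-call (initial).
  cache-1: +90 → 90 ≥ 50
Round 2 — cache-1 pages on-call.
  cache-2: +20 → 20 < 100
No further pages.

2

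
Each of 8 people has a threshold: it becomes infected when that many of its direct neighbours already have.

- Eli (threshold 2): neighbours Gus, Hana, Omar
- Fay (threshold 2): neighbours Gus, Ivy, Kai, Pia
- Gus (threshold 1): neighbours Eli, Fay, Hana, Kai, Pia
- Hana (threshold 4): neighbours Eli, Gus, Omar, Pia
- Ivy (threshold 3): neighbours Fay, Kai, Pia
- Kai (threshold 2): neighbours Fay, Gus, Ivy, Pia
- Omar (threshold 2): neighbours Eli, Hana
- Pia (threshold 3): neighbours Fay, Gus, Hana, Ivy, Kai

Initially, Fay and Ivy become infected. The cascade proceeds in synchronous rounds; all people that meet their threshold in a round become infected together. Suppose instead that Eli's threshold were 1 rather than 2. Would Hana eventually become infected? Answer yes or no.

With Eli's threshold at 1:
Round 1 — Fay, Ivy become infected (initial).
Round 2 — checking thresholds:
  Gus: 1 of 5 neighbours ≥ 1, becomes infected.
  Kai: 2 of 4 neighbours ≥ 2, becomes infected.
  Pia: 2 of 5 neighbours < 3, holds.
Round 3 — checking thresholds:
  Eli: 1 of 3 neighbours ≥ 1, becomes infected.
  Hana: 1 of 4 neighbours < 4, holds.
  Pia: 4 of 5 neighbours ≥ 3, becomes infected.
Round 4 — no new infections; cascade stops.

no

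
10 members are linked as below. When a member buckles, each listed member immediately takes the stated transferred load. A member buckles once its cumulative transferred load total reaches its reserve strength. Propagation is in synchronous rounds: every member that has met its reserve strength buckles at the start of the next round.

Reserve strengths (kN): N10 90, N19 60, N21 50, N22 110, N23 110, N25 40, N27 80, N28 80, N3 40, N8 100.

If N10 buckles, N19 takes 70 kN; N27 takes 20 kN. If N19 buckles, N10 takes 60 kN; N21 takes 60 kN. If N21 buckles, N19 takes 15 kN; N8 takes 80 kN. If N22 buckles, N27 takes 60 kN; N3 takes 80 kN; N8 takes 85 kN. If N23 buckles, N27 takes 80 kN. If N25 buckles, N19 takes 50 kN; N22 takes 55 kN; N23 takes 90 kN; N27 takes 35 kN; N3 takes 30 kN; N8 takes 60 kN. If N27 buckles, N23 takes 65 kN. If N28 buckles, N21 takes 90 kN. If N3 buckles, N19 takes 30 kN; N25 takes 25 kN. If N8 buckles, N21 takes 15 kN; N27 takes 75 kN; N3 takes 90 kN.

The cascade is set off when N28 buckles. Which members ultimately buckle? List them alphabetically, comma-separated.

N21, N28

Round 1 — N28 buckles (initial).
  N21: +90 → 90 ≥ 50
Round 2 — N21 buckles.
  N19: +15 → 15 < 60
  N8: +80 → 80 < 100
No further bucklings.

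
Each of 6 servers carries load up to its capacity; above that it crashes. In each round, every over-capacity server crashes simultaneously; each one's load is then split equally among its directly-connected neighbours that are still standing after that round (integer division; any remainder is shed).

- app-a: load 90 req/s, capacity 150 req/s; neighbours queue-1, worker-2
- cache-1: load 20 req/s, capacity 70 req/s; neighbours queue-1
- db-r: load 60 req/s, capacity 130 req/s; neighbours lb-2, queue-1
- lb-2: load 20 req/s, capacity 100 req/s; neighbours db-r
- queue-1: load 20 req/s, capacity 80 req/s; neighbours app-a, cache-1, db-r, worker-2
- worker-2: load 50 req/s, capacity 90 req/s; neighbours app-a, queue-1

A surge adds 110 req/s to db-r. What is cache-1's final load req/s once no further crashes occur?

55

Round 1 — db-r at 170 > 130. db-r crashes.
  db-r sheds 170 req/s to lb-2, queue-1: 85 each.
    lb-2: 20+85 = 105 > 100
    queue-1: 20+85 = 105 > 80
Round 2 — lb-2, queue-1 crash.
  lb-2 sheds 105 req/s: no online neighbours, lost.
  queue-1 sheds 105 req/s to app-a, cache-1, worker-2: 35 each.
    app-a: 90+35 = 125 ≤ 150
    cache-1: 20+35 = 55 ≤ 70
    worker-2: 50+35 = 85 ≤ 90
No further crashes.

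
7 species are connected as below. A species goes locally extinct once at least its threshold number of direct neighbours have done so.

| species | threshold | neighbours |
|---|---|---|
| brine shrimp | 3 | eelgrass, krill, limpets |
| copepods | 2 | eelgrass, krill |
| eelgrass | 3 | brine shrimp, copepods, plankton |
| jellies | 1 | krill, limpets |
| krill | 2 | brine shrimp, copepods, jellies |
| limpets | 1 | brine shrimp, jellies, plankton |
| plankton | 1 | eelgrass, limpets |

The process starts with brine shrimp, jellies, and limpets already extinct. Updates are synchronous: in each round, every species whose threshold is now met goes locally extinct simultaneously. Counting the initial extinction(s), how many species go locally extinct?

Round 1 — brine shrimp, jellies, limpets go locally extinct (initial).
Round 2 — checking thresholds:
  eelgrass: 1 of 3 neighbours < 3, holds.
  krill: 2 of 3 neighbours ≥ 2, goes locally extinct.
  plankton: 1 of 2 neighbours ≥ 1, goes locally extinct.
Round 3 — no new extinctions; cascade stops.

5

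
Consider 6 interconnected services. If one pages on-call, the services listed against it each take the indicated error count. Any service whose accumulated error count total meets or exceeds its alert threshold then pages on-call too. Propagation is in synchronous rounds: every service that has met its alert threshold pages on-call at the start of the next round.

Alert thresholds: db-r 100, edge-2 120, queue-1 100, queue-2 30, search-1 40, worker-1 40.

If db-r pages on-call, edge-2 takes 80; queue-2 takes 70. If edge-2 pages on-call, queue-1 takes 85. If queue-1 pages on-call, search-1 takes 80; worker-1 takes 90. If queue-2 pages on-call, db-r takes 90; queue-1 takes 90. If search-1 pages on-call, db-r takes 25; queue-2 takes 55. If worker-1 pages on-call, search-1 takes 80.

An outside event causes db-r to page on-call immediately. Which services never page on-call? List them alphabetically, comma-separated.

edge-2, queue-1, search-1, worker-1

Round 1 — db-r pages on-call (initial).
  edge-2: +80 → 80 < 120
  queue-2: +70 → 70 ≥ 30
Round 2 — queue-2 pages on-call.
  queue-1: +90 → 90 < 100
No further pages.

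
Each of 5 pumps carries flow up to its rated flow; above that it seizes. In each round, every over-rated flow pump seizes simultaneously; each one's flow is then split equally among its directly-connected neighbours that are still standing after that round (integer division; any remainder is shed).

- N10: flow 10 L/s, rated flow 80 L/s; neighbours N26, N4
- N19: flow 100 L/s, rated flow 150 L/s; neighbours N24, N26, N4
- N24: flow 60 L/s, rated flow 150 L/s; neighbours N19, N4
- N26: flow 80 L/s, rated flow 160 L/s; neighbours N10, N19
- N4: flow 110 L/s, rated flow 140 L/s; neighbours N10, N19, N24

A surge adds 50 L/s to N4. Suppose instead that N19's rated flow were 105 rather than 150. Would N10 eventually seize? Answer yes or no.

With N19's rated flow at 105:
Round 1 — N4 at 160 > 140. N4 seizes.
  N4 sheds 160 L/s to N10, N19, N24: 53 each (1 lost).
    N10: 10+53 = 63 ≤ 80
    N19: 100+53 = 153 > 105
    N24: 60+53 = 113 ≤ 150
Round 2 — N19 seizes.
  N19 sheds 153 L/s to N24, N26: 76 each (1 lost).
    N24: 113+76 = 189 > 150
    N26: 80+76 = 156 ≤ 160
Round 3 — N24 seizes.
  N24 sheds 189 L/s: no online neighbours, lost.
No further seizures.

no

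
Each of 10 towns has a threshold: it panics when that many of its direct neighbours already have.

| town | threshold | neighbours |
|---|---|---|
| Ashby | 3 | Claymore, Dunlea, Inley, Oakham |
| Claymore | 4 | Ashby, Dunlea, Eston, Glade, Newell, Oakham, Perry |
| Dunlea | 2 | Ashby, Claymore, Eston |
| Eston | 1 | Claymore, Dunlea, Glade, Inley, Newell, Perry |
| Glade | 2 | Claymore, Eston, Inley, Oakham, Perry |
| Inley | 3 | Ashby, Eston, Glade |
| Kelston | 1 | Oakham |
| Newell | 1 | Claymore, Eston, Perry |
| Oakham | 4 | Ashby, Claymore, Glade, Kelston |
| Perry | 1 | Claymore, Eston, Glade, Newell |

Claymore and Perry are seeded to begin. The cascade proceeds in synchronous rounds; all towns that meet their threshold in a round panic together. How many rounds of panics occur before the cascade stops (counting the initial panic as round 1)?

3

Round 1 — Claymore, Perry panic (initial).
Round 2 — checking thresholds:
  Ashby: 1 of 4 neighbours < 3, below threshold.
  Dunlea: 1 of 3 neighbours < 2, below threshold.
  Eston: 2 of 6 neighbours ≥ 1, panics.
  Glade: 2 of 5 neighbours ≥ 2, panics.
  Newell: 2 of 3 neighbours ≥ 1, panics.
  Oakham: 1 of 4 neighbours < 4, below threshold.
Round 3 — checking thresholds:
  Ashby: 1 of 4 neighbours < 3, below threshold.
  Dunlea: 2 of 3 neighbours ≥ 2, panics.
  Inley: 2 of 3 neighbours < 3, below threshold.
  Oakham: 2 of 4 neighbours < 4, below threshold.
Round 4 — no new panics; cascade stops.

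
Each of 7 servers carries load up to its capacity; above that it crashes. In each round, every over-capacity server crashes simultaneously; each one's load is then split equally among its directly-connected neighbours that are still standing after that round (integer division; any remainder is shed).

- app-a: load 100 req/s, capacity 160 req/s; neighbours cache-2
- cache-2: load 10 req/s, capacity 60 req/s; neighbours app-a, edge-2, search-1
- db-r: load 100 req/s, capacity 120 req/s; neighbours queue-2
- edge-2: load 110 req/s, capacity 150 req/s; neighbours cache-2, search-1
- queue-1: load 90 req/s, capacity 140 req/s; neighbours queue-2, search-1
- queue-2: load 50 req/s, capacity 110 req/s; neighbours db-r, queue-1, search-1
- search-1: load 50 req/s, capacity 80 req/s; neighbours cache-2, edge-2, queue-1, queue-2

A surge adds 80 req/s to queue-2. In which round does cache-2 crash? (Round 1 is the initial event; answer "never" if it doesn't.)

never

Round 1 — queue-2 at 130 > 110. queue-2 crashes.
  queue-2 sheds 130 req/s to db-r, queue-1, search-1: 43 each (1 lost).
    db-r: 100+43 = 143 > 120
    queue-1: 90+43 = 133 ≤ 140
    search-1: 50+43 = 93 > 80
Round 2 — db-r, search-1 crash.
  db-r sheds 143 req/s: no online neighbours, lost.
  search-1 sheds 93 req/s to cache-2, edge-2, queue-1: 31 each.
    cache-2: 10+31 = 41 ≤ 60
    edge-2: 110+31 = 141 ≤ 150
    queue-1: 133+31 = 164 > 140
Round 3 — queue-1 crashes.
  queue-1 sheds 164 req/s: no online neighbours, lost.
No further crashes.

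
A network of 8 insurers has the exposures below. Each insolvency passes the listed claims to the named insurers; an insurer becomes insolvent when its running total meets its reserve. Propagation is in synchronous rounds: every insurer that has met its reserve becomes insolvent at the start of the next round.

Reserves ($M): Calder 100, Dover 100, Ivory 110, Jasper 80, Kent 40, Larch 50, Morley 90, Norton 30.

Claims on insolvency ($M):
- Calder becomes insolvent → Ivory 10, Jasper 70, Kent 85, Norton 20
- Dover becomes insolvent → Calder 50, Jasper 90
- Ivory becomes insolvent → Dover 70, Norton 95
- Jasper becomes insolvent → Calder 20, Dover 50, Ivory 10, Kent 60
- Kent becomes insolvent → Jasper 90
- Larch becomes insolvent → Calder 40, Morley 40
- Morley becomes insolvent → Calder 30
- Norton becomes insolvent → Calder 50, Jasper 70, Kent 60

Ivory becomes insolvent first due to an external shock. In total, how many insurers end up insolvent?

Round 1 — Ivory becomes insolvent (initial).
  Dover: +70 → 70 < 100
  Norton: +95 → 95 ≥ 30
Round 2 — Norton becomes insolvent.
  Calder: +50 → 50 < 100
  Jasper: +70 → 70 < 80
  Kent: +60 → 60 ≥ 40
Round 3 — Kent becomes insolvent.
  Jasper: +90 → 160 ≥ 80
Round 4 — Jasper becomes insolvent.
  Calder: +20 → 70 < 100
  Dover: +50 → 120 ≥ 100
Round 5 — Dover becomes insolvent.
  Calder: +50 → 120 ≥ 100
Round 6 — Calder becomes insolvent.
No further insolvencies.

6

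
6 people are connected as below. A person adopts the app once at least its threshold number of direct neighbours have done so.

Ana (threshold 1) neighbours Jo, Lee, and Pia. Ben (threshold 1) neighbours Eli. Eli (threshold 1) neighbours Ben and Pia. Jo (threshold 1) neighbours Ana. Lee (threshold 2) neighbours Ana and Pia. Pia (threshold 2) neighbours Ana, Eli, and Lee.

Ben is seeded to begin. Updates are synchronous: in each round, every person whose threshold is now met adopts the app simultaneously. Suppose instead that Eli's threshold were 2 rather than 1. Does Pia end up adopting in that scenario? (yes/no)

no

With Eli's threshold at 2:
Round 1 — Ben adopts the app (initial).
Round 2 — no new adoptions; cascade stops.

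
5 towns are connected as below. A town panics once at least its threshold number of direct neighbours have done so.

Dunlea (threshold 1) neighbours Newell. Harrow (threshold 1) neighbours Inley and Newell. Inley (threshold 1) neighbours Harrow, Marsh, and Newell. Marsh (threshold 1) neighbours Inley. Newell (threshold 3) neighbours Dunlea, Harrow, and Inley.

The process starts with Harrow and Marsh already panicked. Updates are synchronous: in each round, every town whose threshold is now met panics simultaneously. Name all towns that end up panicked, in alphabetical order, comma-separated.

Round 1 — Harrow, Marsh panic (initial).
Round 2 — checking thresholds:
  Inley: 2 of 3 neighbours ≥ 1, panics.
  Newell: 1 of 3 neighbours < 3, holds.
Round 3 — no new panics; cascade stops.

Harrow, Inley, Marsh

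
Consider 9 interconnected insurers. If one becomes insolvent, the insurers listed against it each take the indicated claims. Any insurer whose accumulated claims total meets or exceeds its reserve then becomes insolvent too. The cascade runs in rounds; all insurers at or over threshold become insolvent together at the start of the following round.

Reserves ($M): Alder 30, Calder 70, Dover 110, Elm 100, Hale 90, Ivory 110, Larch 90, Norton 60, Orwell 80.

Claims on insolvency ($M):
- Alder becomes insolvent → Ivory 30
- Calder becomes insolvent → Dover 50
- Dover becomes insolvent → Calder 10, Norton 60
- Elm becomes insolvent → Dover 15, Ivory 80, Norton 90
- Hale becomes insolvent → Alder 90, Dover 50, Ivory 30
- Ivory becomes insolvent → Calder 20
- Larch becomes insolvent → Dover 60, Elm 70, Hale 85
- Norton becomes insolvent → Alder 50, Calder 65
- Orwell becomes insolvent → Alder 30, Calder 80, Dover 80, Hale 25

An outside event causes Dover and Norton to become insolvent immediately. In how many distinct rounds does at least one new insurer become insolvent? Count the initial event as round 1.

2

Round 1 — Dover, Norton become insolvent (initial).
  Alder: +50 → 50 ≥ 30
  Calder: +10+65 → 75 ≥ 70
Round 2 — Alder, Calder become insolvent.
  Ivory: +30 → 30 < 110
No further insolvencies.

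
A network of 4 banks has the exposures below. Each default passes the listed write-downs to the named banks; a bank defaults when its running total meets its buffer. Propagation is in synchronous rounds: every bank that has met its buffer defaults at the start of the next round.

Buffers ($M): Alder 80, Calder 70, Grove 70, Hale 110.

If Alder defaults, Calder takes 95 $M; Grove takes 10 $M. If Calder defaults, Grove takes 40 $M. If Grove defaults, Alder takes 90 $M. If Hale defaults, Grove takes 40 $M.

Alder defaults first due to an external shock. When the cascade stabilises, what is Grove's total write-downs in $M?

Round 1 — Alder defaults (initial).
  Calder: +95 → 95 ≥ 70
  Grove: +10 → 10 < 70
Round 2 — Calder defaults.
  Grove: +40 → 50 < 70
No further defaults.

50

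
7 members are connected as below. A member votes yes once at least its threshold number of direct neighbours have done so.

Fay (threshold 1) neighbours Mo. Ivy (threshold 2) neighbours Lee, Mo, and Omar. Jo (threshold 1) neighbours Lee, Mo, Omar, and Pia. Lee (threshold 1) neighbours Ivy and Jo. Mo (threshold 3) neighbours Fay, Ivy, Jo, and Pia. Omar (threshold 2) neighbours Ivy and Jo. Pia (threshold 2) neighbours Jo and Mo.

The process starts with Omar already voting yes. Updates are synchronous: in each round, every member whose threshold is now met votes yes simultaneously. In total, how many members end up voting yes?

4

Round 1 — Omar votes yes (initial).
Round 2 — checking thresholds:
  Ivy: 1 of 3 neighbours < 2, below threshold.
  Jo: 1 of 4 neighbours ≥ 1, votes yes.
Round 3 — checking thresholds:
  Ivy: 1 of 3 neighbours < 2, below threshold.
  Lee: 1 of 2 neighbours ≥ 1, votes yes.
  Mo: 1 of 4 neighbours < 3, below threshold.
  Pia: 1 of 2 neighbours < 2, below threshold.
Round 4 — checking thresholds:
  Ivy: 2 of 3 neighbours ≥ 2, votes yes.
  Mo: 1 of 4 neighbours < 3, below threshold.
  Pia: 1 of 2 neighbours < 2, below threshold.
Round 5 — no new yes votes; cascade stops.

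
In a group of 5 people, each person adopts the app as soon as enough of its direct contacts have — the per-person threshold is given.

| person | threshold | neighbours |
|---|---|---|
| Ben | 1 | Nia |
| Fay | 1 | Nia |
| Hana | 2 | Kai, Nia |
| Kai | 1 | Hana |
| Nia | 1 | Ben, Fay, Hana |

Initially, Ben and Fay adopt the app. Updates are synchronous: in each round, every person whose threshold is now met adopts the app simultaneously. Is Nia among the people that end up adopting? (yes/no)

yes

Round 1 — Ben, Fay adopt the app (initial).
Round 2 — checking thresholds:
  Nia: 2 of 3 neighbours ≥ 1, adopts the app.
Round 3 — no new adoptions; cascade stops.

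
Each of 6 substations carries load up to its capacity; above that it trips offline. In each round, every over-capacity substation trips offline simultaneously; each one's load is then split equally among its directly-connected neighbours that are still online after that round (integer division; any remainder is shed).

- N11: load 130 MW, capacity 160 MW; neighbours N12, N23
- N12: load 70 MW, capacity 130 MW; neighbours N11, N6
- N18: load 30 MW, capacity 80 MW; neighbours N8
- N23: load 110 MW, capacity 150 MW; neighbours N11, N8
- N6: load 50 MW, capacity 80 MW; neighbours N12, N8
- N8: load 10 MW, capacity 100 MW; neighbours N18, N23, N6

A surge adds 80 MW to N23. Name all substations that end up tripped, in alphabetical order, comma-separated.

Round 1 — N23 at 190 > 150. N23 trips offline.
  N23 sheds 190 MW to N11, N8: 95 each.
    N11: 130+95 = 225 > 160
    N8: 10+95 = 105 > 100
Round 2 — N11, N8 trip offline.
  N11 sheds 225 MW to N12: 225 each.
    N12: 70+225 = 295 > 130
  N8 sheds 105 MW to N18, N6: 52 each (1 lost).
    N18: 30+52 = 82 > 80
    N6: 50+52 = 102 > 80
Round 3 — N12, N18, N6 trip offline.
  N12 sheds 295 MW: no online neighbours, lost.
  N18 sheds 82 MW: no online neighbours, lost.
  N6 sheds 102 MW: no online neighbours, lost.
No further trips.

N11, N12, N18, N23, N6, N8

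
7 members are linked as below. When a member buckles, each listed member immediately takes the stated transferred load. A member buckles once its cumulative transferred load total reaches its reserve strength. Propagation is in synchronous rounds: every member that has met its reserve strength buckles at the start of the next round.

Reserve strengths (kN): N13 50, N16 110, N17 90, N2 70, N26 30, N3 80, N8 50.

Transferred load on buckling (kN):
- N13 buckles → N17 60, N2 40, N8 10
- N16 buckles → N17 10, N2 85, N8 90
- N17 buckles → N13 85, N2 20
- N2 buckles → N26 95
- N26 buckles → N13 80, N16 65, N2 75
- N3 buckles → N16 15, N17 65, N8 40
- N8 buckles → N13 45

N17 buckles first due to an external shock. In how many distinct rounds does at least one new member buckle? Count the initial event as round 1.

2

Round 1 — N17 buckles (initial).
  N13: +85 → 85 ≥ 50
  N2: +20 → 20 < 70
Round 2 — N13 buckles.
  N2: +40 → 60 < 70
  N8: +10 → 10 < 50
No further bucklings.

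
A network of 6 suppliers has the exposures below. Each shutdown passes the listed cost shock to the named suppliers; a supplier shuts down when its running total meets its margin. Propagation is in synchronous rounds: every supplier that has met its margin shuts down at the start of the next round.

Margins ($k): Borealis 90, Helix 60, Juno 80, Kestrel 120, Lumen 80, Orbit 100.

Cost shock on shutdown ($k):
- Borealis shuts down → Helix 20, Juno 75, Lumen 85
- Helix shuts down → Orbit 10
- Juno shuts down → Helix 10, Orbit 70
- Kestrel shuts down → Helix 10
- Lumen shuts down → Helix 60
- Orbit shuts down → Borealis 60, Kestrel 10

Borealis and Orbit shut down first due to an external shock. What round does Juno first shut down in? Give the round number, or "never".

never

Round 1 — Borealis, Orbit shut down (initial).
  Helix: +20 → 20 < 60
  Juno: +75 → 75 < 80
  Kestrel: +10 → 10 < 120
  Lumen: +85 → 85 ≥ 80
Round 2 — Lumen shuts down.
  Helix: +60 → 80 ≥ 60
Round 3 — Helix shuts down.
No further shutdowns.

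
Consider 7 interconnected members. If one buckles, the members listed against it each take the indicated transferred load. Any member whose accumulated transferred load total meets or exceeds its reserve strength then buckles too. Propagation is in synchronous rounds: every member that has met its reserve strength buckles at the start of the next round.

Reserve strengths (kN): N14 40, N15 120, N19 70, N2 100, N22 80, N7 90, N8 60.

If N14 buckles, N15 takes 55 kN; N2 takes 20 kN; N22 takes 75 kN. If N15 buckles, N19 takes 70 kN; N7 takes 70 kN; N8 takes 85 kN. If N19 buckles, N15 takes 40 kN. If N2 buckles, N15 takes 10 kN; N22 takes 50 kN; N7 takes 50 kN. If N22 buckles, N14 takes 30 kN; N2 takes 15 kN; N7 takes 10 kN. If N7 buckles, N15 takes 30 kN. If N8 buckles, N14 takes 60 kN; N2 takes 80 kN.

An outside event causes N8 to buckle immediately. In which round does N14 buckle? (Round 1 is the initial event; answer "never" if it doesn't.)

Round 1 — N8 buckles (initial).
  N14: +60 → 60 ≥ 40
  N2: +80 → 80 < 100
Round 2 — N14 buckles.
  N15: +55 → 55 < 120
  N2: +20 → 100 ≥ 100
  N22: +75 → 75 < 80
Round 3 — N2 buckles.
  N15: +10 → 65 < 120
  N22: +50 → 125 ≥ 80
  N7: +50 → 50 < 90
Round 4 — N22 buckles.
  N7: +10 → 60 < 90
No further bucklings.

2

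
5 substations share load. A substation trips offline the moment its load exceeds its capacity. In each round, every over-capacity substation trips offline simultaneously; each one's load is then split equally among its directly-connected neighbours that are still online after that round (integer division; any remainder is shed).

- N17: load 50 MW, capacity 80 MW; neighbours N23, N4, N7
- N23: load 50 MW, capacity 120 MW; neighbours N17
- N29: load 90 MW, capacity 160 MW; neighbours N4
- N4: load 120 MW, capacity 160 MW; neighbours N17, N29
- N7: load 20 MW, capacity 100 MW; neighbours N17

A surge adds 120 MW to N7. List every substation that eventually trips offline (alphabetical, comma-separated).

Round 1 — N7 at 140 > 100. N7 trips offline.
  N7 sheds 140 MW to N17: 140 each.
    N17: 50+140 = 190 > 80
Round 2 — N17 trips offline.
  N17 sheds 190 MW to N23, N4: 95 each.
    N23: 50+95 = 145 > 120
    N4: 120+95 = 215 > 160
Round 3 — N23, N4 trip offline.
  N23 sheds 145 MW: no online neighbours, lost.
  N4 sheds 215 MW to N29: 215 each.
    N29: 90+215 = 305 > 160
Round 4 — N29 trips offline.
  N29 sheds 305 MW: no online neighbours, lost.
No further trips.

N17, N23, N29, N4, N7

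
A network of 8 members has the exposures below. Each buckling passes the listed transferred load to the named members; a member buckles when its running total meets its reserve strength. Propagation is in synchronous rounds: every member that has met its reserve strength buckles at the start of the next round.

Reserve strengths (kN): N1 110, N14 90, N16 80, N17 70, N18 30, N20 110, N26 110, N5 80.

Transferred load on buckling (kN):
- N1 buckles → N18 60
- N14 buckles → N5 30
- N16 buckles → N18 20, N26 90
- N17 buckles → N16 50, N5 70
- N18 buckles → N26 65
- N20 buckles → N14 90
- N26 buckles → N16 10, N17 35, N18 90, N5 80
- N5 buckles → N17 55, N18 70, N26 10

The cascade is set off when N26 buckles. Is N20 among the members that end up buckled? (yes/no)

Round 1 — N26 buckles (initial).
  N16: +10 → 10 < 80
  N17: +35 → 35 < 70
  N18: +90 → 90 ≥ 30
  N5: +80 → 80 ≥ 80
Round 2 — N18, N5 buckle.
  N17: +55 → 90 ≥ 70
Round 3 — N17 buckles.
  N16: +50 → 60 < 80
No further bucklings.

no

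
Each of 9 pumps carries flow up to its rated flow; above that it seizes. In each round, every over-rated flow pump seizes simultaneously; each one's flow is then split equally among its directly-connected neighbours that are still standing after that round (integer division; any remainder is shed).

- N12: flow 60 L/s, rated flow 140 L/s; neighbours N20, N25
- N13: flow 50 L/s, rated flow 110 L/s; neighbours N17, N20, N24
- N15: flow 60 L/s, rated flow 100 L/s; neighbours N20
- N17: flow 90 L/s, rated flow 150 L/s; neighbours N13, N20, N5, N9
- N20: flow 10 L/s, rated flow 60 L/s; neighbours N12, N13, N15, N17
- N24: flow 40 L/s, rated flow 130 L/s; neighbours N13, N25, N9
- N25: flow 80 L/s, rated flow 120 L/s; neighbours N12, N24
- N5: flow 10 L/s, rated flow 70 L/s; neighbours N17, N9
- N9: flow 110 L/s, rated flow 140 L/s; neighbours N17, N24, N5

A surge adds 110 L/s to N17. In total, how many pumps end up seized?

Round 1 — N17 at 200 > 150. N17 seizes.
  N17 sheds 200 L/s to N13, N20, N5, N9: 50 each.
    N13: 50+50 = 100 ≤ 110
    N20: 10+50 = 60 ≤ 60
    N5: 10+50 = 60 ≤ 70
    N9: 110+50 = 160 > 140
Round 2 — N9 seizes.
  N9 sheds 160 L/s to N24, N5: 80 each.
    N24: 40+80 = 120 ≤ 130
    N5: 60+80 = 140 > 70
Round 3 — N5 seizes.
  N5 sheds 140 L/s: no online neighbours, lost.
No further seizures.

3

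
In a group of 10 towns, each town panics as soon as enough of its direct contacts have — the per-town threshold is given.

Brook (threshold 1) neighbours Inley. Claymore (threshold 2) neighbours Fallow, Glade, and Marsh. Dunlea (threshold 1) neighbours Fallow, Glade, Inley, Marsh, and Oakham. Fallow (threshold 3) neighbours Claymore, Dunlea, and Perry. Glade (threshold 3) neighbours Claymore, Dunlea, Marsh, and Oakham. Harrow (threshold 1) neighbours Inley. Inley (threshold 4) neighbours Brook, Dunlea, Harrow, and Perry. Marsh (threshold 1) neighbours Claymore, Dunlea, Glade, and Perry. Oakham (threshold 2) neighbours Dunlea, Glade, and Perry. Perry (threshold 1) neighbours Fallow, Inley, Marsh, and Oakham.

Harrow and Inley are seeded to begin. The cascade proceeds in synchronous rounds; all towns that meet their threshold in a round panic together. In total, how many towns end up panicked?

Round 1 — Harrow, Inley panic (initial).
Round 2 — checking thresholds:
  Brook: 1 of 1 neighbours ≥ 1, panics.
  Dunlea: 1 of 5 neighbours ≥ 1, panics.
  Perry: 1 of 4 neighbours ≥ 1, panics.
Round 3 — checking thresholds:
  Fallow: 2 of 3 neighbours < 3, not yet.
  Glade: 1 of 4 neighbours < 3, not yet.
  Marsh: 2 of 4 neighbours ≥ 1, panics.
  Oakham: 2 of 3 neighbours ≥ 2, panics.
Round 4 — checking thresholds:
  Claymore: 1 of 3 neighbours < 2, not yet.
  Fallow: 2 of 3 neighbours < 3, not yet.
  Glade: 3 of 4 neighbours ≥ 3, panics.
Round 5 — checking thresholds:
  Claymore: 2 of 3 neighbours ≥ 2, panics.
  Fallow: 2 of 3 neighbours < 3, not yet.
Round 6 — checking thresholds:
  Fallow: 3 of 3 neighbours ≥ 3, panics.
Round 7 — no new panics; cascade stops.

10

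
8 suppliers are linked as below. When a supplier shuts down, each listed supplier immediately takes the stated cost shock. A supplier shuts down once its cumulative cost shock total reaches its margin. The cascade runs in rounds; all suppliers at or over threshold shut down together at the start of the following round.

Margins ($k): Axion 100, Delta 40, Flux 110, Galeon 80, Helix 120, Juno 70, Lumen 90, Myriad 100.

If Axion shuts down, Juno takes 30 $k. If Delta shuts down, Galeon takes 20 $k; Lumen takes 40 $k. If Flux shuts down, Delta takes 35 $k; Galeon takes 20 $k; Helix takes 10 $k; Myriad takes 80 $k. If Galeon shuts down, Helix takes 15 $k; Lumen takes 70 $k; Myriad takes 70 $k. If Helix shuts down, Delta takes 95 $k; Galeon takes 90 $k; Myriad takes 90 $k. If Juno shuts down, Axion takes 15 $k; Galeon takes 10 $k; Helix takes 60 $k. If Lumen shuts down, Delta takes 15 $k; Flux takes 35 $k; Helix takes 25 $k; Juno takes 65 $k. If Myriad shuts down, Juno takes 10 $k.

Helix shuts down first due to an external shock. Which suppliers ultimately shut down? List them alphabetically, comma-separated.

Round 1 — Helix shuts down (initial).
  Delta: +95 → 95 ≥ 40
  Galeon: +90 → 90 ≥ 80
  Myriad: +90 → 90 < 100
Round 2 — Delta, Galeon shut down.
  Lumen: +40+70 → 110 ≥ 90
  Myriad: +70 → 160 ≥ 100
Round 3 — Lumen, Myriad shut down.
  Flux: +35 → 35 < 110
  Juno: +65+10 → 75 ≥ 70
Round 4 — Juno shuts down.
  Axion: +15 → 15 < 100
No further shutdowns.

Delta, Galeon, Helix, Juno, Lumen, Myriad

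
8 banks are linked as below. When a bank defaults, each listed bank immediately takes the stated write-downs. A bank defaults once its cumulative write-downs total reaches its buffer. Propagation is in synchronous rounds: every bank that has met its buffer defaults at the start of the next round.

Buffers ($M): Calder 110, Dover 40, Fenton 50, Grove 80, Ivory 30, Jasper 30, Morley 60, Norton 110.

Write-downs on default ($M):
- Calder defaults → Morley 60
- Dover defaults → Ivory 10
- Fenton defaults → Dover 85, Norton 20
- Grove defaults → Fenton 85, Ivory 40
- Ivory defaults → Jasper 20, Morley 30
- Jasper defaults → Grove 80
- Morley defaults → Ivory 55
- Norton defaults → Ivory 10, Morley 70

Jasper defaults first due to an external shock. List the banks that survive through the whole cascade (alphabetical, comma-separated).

Calder, Morley, Norton

Round 1 — Jasper defaults (initial).
  Grove: +80 → 80 ≥ 80
Round 2 — Grove defaults.
  Fenton: +85 → 85 ≥ 50
  Ivory: +40 → 40 ≥ 30
Round 3 — Fenton, Ivory default.
  Dover: +85 → 85 ≥ 40
  Morley: +30 → 30 < 60
  Norton: +20 → 20 < 110
Round 4 — Dover defaults.
No further defaults.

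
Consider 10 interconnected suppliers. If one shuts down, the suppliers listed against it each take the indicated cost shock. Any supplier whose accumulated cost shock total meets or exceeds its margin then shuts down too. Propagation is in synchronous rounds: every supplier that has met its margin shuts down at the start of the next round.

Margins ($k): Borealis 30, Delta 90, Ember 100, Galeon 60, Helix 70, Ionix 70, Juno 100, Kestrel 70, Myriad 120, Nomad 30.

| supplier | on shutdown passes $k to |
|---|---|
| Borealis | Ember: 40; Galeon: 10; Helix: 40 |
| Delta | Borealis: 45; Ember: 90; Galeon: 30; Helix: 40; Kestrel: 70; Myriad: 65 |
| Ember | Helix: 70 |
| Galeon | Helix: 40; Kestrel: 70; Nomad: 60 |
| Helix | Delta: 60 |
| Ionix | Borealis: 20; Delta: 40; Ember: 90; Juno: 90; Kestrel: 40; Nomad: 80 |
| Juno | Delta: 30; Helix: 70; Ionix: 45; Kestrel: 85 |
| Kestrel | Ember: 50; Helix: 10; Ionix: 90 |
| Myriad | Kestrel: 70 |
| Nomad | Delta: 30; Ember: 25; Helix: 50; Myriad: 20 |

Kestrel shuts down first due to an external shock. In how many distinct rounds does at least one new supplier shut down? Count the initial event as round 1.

6

Round 1 — Kestrel shuts down (initial).
  Ember: +50 → 50 < 100
  Helix: +10 → 10 < 70
  Ionix: +90 → 90 ≥ 70
Round 2 — Ionix shuts down.
  Borealis: +20 → 20 < 30
  Delta: +40 → 40 < 90
  Ember: +90 → 140 ≥ 100
  Juno: +90 → 90 < 100
  Nomad: +80 → 80 ≥ 30
Round 3 — Ember, Nomad shut down.
  Delta: +30 → 70 < 90
  Helix: +70+50 → 130 ≥ 70
  Myriad: +20 → 20 < 120
Round 4 — Helix shuts down.
  Delta: +60 → 130 ≥ 90
Round 5 — Delta shuts down.
  Borealis: +45 → 65 ≥ 30
  Galeon: +30 → 30 < 60
  Myriad: +65 → 85 < 120
Round 6 — Borealis shuts down.
  Galeon: +10 → 40 < 60
No further shutdowns.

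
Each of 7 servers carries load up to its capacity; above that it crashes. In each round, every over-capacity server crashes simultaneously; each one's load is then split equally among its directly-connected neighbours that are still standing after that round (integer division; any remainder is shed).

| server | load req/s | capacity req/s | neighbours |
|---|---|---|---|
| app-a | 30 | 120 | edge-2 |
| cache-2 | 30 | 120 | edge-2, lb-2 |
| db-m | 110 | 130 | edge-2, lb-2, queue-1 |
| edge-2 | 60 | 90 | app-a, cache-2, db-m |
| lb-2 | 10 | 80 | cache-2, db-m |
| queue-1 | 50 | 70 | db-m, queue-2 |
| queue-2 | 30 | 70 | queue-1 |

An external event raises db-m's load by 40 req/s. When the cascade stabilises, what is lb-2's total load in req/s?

60

Round 1 — db-m at 150 > 130. db-m crashes.
  db-m sheds 150 req/s to edge-2, lb-2, queue-1: 50 each.
    edge-2: 60+50 = 110 > 90
    lb-2: 10+50 = 60 ≤ 80
    queue-1: 50+50 = 100 > 70
Round 2 — edge-2, queue-1 crash.
  edge-2 sheds 110 req/s to app-a, cache-2: 55 each.
    app-a: 30+55 = 85 ≤ 120
    cache-2: 30+55 = 85 ≤ 120
  queue-1 sheds 100 req/s to queue-2: 100 each.
    queue-2: 30+100 = 130 > 70
Round 3 — queue-2 crashes.
  queue-2 sheds 130 req/s: no online neighbours, lost.
No further crashes.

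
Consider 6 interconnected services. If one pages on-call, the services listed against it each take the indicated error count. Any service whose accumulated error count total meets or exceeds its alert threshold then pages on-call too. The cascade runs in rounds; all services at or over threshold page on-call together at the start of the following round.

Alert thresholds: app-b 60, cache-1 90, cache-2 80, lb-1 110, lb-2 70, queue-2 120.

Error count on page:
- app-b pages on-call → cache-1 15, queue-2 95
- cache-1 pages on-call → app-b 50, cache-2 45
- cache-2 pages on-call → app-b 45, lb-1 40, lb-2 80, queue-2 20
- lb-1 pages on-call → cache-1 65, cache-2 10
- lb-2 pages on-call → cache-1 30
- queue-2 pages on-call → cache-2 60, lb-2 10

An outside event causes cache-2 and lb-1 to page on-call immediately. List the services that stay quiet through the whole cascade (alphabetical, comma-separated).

Round 1 — cache-2, lb-1 page on-call (initial).
  app-b: +45 → 45 < 60
  cache-1: +65 → 65 < 90
  lb-2: +80 → 80 ≥ 70
  queue-2: +20 → 20 < 120
Round 2 — lb-2 pages on-call.
  cache-1: +30 → 95 ≥ 90
Round 3 — cache-1 pages on-call.
  app-b: +50 → 95 ≥ 60
Round 4 — app-b pages on-call.
  queue-2: +95 → 115 < 120
No further pages.

queue-2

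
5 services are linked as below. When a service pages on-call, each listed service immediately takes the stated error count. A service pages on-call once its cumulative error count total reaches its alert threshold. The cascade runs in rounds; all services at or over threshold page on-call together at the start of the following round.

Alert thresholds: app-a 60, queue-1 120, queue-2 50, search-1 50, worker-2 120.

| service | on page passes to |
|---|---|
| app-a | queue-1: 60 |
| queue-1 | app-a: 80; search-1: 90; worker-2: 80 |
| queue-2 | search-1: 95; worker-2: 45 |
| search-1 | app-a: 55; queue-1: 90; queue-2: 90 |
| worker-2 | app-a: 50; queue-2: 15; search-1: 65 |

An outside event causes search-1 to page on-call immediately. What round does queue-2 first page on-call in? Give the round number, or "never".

Round 1 — search-1 pages on-call (initial).
  app-a: +55 → 55 < 60
  queue-1: +90 → 90 < 120
  queue-2: +90 → 90 ≥ 50
Round 2 — queue-2 pages on-call.
  worker-2: +45 → 45 < 120
No further pages.

2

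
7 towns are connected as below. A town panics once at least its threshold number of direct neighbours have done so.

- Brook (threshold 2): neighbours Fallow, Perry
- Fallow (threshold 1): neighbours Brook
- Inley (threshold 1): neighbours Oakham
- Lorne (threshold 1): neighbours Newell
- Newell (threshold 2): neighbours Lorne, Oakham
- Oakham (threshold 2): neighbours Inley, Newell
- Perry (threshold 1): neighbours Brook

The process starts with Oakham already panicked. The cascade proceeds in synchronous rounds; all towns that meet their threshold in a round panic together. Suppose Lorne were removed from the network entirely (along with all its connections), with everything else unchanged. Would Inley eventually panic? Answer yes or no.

With Lorne removed:
Round 1 — Oakham panics (initial).
Round 2 — checking thresholds:
  Inley: 1 of 1 neighbours ≥ 1, panics.
  Newell: 1 of 1 neighbours < 2, holds.
Round 3 — no new panics; cascade stops.

yes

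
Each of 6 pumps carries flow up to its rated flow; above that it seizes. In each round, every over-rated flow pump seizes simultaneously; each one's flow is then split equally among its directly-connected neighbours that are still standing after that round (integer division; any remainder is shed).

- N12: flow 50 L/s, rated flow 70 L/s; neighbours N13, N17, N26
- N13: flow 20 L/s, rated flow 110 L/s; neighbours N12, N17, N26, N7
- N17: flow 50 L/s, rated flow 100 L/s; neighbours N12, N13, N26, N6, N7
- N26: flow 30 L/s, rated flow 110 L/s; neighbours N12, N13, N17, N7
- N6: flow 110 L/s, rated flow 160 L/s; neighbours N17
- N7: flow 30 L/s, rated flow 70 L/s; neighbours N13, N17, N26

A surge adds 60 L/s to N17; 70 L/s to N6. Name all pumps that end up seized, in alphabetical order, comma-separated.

Round 1 — N17 at 110 > 100; N6 at 180 > 160. N17, N6 seize.
  N17 sheds 110 L/s to N12, N13, N26, N7: 27 each (2 lost).
    N12: 50+27 = 77 > 70
    N13: 20+27 = 47 ≤ 110
    N26: 30+27 = 57 ≤ 110
    N7: 30+27 = 57 ≤ 70
  N6 sheds 180 L/s: no online neighbours, lost.
Round 2 — N12 seizes.
  N12 sheds 77 L/s to N13, N26: 38 each (1 lost).
    N13: 47+38 = 85 ≤ 110
    N26: 57+38 = 95 ≤ 110
No further seizures.

N12, N17, N6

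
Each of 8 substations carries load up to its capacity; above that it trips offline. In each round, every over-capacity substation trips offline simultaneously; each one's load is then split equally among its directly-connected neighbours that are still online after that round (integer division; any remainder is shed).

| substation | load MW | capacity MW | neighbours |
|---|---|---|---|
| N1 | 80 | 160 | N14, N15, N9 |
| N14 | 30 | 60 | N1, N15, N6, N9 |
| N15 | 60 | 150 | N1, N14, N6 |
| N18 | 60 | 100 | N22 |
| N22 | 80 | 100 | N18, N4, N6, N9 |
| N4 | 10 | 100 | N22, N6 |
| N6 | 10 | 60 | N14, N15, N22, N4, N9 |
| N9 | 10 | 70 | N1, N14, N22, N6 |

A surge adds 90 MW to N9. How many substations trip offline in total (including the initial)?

4

Round 1 — N9 at 100 > 70. N9 trips offline.
  N9 sheds 100 MW to N1, N14, N22, N6: 25 each.
    N1: 80+25 = 105 ≤ 160
    N14: 30+25 = 55 ≤ 60
    N22: 80+25 = 105 > 100
    N6: 10+25 = 35 ≤ 60
Round 2 — N22 trips offline.
  N22 sheds 105 MW to N18, N4, N6: 35 each.
    N18: 60+35 = 95 ≤ 100
    N4: 10+35 = 45 ≤ 100
    N6: 35+35 = 70 > 60
Round 3 — N6 trips offline.
  N6 sheds 70 MW to N14, N15, N4: 23 each (1 lost).
    N14: 55+23 = 78 > 60
    N15: 60+23 = 83 ≤ 150
    N4: 45+23 = 68 ≤ 100
Round 4 — N14 trips offline.
  N14 sheds 78 MW to N1, N15: 39 each.
    N1: 105+39 = 144 ≤ 160
    N15: 83+39 = 122 ≤ 150
No further trips.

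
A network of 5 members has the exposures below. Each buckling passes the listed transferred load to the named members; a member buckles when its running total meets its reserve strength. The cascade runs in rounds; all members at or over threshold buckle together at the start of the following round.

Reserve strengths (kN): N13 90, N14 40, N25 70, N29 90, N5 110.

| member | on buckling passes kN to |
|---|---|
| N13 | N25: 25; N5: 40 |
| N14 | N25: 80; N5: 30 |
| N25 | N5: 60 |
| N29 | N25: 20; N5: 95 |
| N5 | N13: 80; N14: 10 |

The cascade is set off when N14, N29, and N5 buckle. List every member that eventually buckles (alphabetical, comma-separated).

Round 1 — N14, N29, N5 buckle (initial).
  N13: +80 → 80 < 90
  N25: +80+20 → 100 ≥ 70
Round 2 — N25 buckles.
No further bucklings.

N14, N25, N29, N5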